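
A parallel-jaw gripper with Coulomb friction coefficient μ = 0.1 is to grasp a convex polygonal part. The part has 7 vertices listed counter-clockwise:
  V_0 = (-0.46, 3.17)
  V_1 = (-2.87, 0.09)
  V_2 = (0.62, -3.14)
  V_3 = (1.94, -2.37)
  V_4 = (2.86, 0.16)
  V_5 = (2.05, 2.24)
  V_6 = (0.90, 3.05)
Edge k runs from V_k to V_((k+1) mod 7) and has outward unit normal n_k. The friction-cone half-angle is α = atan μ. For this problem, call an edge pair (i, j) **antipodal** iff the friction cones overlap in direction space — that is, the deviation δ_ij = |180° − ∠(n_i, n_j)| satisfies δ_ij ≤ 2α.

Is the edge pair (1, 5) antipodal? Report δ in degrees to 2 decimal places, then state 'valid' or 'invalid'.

δ = 7.63°, valid

α = atan 0.1 = 5.71°;  2α = 11.42°
edge 1: e_1 = (+3.49, -3.23);  n_1 = (-0.6792, -0.7339)
edge 5: e_5 = (-1.15, +0.81);  n_5 = (+0.5758, +0.8176)
∠(n_1, n_5) = 172.37°
δ = |180° − 172.37°| = 7.63°
7.63° ≤ 2α = 11.42°  →  valid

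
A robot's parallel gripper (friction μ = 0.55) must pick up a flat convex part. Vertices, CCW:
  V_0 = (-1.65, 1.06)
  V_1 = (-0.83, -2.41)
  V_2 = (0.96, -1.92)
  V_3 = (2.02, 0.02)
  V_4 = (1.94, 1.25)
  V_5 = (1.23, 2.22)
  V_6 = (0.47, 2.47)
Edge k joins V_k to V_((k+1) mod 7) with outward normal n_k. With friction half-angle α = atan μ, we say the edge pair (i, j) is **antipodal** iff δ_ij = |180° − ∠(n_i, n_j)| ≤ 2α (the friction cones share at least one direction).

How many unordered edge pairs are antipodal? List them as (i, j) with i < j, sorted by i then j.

α = atan 0.55 = 28.81°;  2α = 57.62°
n_0 = (-0.9732, -0.2300)
n_1 = (+0.2640, -0.9645)
n_2 = (+0.8775, -0.4795)
n_3 = (+0.9979, +0.0649)
n_4 = (+0.8069, +0.5906)
n_5 = (+0.3125, +0.9499)
n_6 = (-0.5538, +0.8327)
  (0,1): δ = 87.99°  ·
  (0,2): δ = 41.95°  ✓
  (0,3): δ = 9.57°  ✓
  (0,4): δ = 22.91°  ✓
  (0,5): δ = 58.50°  ·
  (0,6): δ = 110.33°  ·
  (1,2): δ = 133.96°  ·
  (1,3): δ = 101.59°  ·
  (1,4): δ = 69.11°  ·
  (1,5): δ = 33.52°  ✓
  (1,6): δ = 18.32°  ✓
  (2,3): δ = 147.63°  ·
  (2,4): δ = 115.15°  ·
  (2,5): δ = 79.56°  ·
  (2,6): δ = 27.72°  ✓
  (3,4): δ = 147.52°  ·
  (3,5): δ = 111.93°  ·
  (3,6): δ = 60.09°  ·
  (4,5): δ = 144.41°  ·
  (4,6): δ = 92.57°  ·
  (5,6): δ = 128.16°  ·
antipodal pairs: 6

count = 6; pairs: (0,2), (0,3), (0,4), (1,5), (1,6), (2,6)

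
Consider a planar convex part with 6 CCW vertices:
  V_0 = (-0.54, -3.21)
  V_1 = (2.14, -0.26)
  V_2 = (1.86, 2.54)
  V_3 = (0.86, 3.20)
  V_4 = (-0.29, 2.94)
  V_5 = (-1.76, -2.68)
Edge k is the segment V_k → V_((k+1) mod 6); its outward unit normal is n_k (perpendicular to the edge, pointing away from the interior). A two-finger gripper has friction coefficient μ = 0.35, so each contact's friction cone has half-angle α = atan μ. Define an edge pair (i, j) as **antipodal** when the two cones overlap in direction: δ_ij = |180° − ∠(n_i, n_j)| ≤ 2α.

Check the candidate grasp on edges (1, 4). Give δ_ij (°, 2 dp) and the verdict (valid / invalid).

δ = 20.37°, valid

α = atan 0.35 = 19.29°;  2α = 38.58°
edge 1: e_1 = (-0.28, +2.80);  n_1 = (+0.9950, +0.0995)
edge 4: e_4 = (-1.47, -5.62);  n_4 = (-0.9675, +0.2531)
∠(n_1, n_4) = 159.63°
δ = |180° − 159.63°| = 20.37°
20.37° ≤ 2α = 38.58°  →  valid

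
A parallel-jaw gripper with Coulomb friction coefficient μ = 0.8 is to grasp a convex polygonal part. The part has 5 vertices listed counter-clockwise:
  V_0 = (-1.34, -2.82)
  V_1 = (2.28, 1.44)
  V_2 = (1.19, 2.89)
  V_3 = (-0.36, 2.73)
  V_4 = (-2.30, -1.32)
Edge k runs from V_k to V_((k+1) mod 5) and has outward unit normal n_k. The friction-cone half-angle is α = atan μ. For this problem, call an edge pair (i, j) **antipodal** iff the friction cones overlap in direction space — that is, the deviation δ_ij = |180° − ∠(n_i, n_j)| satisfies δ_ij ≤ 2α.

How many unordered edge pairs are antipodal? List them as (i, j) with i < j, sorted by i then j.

count = 6; pairs: (0,2), (0,3), (0,4), (1,3), (1,4), (2,4)

α = atan 0.8 = 38.66°;  2α = 77.32°
n_0 = (+0.7620, -0.6475)
n_1 = (+0.7993, +0.6009)
n_2 = (-0.1027, +0.9947)
n_3 = (-0.9019, +0.4320)
n_4 = (-0.8423, -0.5391)
  (0,1): δ = 102.71°  ·
  (0,2): δ = 43.75°  ✓
  (0,3): δ = 14.76°  ✓
  (0,4): δ = 72.98°  ✓
  (1,2): δ = 121.04°  ·
  (1,3): δ = 62.53°  ✓
  (1,4): δ = 4.31°  ✓
  (2,3): δ = 121.49°  ·
  (2,4): δ = 63.27°  ✓
  (3,4): δ = 121.79°  ·
antipodal pairs: 6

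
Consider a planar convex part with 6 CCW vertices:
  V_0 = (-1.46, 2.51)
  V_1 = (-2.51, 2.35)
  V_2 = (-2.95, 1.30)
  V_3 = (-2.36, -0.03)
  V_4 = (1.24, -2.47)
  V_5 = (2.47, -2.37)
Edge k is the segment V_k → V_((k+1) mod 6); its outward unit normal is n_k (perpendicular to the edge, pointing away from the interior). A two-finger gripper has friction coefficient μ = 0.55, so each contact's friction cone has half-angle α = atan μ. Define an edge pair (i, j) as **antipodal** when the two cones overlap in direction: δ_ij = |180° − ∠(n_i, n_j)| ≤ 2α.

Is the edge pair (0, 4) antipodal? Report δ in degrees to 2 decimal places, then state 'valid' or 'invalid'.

δ = 4.02°, valid

α = atan 0.55 = 28.81°;  2α = 57.62°
edge 0: e_0 = (-1.05, -0.16);  n_0 = (-0.1506, +0.9886)
edge 4: e_4 = (+1.23, +0.10);  n_4 = (+0.0810, -0.9967)
∠(n_0, n_4) = 175.98°
δ = |180° − 175.98°| = 4.02°
4.02° ≤ 2α = 57.62°  →  valid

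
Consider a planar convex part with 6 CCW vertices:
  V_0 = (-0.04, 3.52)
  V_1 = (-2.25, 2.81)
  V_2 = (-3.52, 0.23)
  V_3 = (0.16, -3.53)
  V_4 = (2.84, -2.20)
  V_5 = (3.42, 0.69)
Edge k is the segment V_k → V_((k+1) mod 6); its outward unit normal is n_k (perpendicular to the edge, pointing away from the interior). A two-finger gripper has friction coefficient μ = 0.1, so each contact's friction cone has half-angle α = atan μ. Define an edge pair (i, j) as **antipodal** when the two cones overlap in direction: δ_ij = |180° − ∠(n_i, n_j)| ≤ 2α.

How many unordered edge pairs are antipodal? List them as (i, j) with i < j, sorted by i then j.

α = atan 0.1 = 5.71°;  2α = 11.42°
n_0 = (-0.3059, +0.9521)
n_1 = (-0.8972, +0.4416)
n_2 = (-0.7147, -0.6995)
n_3 = (+0.4445, -0.8958)
n_4 = (+0.9804, -0.1968)
n_5 = (+0.6331, +0.7741)
  (0,1): δ = 134.02°  ·
  (0,2): δ = 63.43°  ·
  (0,3): δ = 8.58°  ✓
  (0,4): δ = 60.84°  ·
  (0,5): δ = 122.91°  ·
  (1,2): δ = 109.41°  ·
  (1,3): δ = 37.40°  ·
  (1,4): δ = 14.86°  ·
  (1,5): δ = 76.93°  ·
  (2,3): δ = 107.99°  ·
  (2,4): δ = 55.73°  ·
  (2,5): δ = 6.34°  ✓
  (3,4): δ = 127.74°  ·
  (3,5): δ = 65.67°  ·
  (4,5): δ = 117.93°  ·
antipodal pairs: 2

count = 2; pairs: (0,3), (2,5)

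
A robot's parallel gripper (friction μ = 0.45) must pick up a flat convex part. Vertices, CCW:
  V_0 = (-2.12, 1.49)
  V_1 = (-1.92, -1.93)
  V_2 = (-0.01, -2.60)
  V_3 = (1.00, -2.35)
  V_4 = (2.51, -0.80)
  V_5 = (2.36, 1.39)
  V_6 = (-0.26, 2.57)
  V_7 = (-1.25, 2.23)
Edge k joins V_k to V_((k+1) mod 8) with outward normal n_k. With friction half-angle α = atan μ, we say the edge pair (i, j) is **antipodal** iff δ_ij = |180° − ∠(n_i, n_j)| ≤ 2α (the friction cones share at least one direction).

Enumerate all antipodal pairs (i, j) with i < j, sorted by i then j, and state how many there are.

count = 9; pairs: (0,3), (0,4), (1,5), (1,6), (2,5), (2,6), (2,7), (3,6), (3,7)

α = atan 0.45 = 24.23°;  2α = 48.46°
n_0 = (-0.9983, -0.0584)
n_1 = (-0.3310, -0.9436)
n_2 = (+0.2403, -0.9707)
n_3 = (+0.7163, -0.6978)
n_4 = (+0.9977, +0.0683)
n_5 = (+0.4107, +0.9118)
n_6 = (-0.3248, +0.9458)
n_7 = (-0.6479, +0.7617)
  (0,1): δ = 112.68°  ·
  (0,2): δ = 79.44°  ·
  (0,3): δ = 47.60°  ✓
  (0,4): δ = 0.57°  ✓
  (0,5): δ = 62.41°  ·
  (0,6): δ = 105.61°  ·
  (0,7): δ = 127.04°  ·
  (1,2): δ = 146.77°  ·
  (1,3): δ = 114.92°  ·
  (1,4): δ = 66.75°  ·
  (1,5): δ = 4.92°  ✓
  (1,6): δ = 38.28°  ✓
  (1,7): δ = 59.71°  ·
  (2,3): δ = 148.15°  ·
  (2,4): δ = 99.98°  ·
  (2,5): δ = 38.15°  ✓
  (2,6): δ = 5.05°  ✓
  (2,7): δ = 26.48°  ✓
  (3,4): δ = 131.83°  ·
  (3,5): δ = 69.99°  ·
  (3,6): δ = 26.79°  ✓
  (3,7): δ = 5.37°  ✓
  (4,5): δ = 118.16°  ·
  (4,6): δ = 74.96°  ·
  (4,7): δ = 53.53°  ·
  (5,6): δ = 136.80°  ·
  (5,7): δ = 115.37°  ·
  (6,7): δ = 158.57°  ·
antipodal pairs: 9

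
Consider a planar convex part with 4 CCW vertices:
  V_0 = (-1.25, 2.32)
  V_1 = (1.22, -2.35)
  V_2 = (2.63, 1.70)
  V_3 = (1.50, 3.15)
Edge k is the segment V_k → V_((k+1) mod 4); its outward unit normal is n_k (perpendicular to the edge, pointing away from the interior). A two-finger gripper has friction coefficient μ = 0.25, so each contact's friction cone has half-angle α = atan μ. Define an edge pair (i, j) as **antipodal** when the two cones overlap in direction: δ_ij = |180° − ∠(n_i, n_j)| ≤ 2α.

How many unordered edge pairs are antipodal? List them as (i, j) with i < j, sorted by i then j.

count = 1; pairs: (0,2)

α = atan 0.25 = 14.04°;  2α = 28.07°
n_0 = (-0.8840, -0.4675)
n_1 = (+0.9444, -0.3288)
n_2 = (+0.7888, +0.6147)
n_3 = (-0.2889, +0.9573)
  (0,1): δ = 47.07°  ·
  (0,2): δ = 10.05°  ✓
  (0,3): δ = 78.92°  ·
  (1,2): δ = 122.87°  ·
  (1,3): δ = 54.01°  ·
  (2,3): δ = 111.13°  ·
antipodal pairs: 1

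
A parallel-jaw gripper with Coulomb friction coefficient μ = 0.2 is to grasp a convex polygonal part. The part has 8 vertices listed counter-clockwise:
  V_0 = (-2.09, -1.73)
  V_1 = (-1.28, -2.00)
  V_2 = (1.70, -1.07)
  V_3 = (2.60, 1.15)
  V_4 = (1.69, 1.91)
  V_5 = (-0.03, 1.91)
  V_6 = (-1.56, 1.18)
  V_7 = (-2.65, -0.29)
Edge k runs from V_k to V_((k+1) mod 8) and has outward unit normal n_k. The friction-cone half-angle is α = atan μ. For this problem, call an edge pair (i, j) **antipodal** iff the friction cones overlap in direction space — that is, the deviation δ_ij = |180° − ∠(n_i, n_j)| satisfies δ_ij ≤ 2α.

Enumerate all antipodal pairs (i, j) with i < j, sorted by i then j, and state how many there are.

α = atan 0.2 = 11.31°;  2α = 22.62°
n_0 = (-0.3162, -0.9487)
n_1 = (+0.2979, -0.9546)
n_2 = (+0.9267, -0.3757)
n_3 = (+0.6410, +0.7675)
n_4 = (+0.0000, +1.0000)
n_5 = (-0.4306, +0.9025)
n_6 = (-0.8033, +0.5956)
n_7 = (-0.9320, -0.3624)
  (0,1): δ = 144.23°  ·
  (0,2): δ = 93.63°  ·
  (0,3): δ = 21.43°  ✓
  (0,4): δ = 18.43°  ✓
  (0,5): δ = 43.94°  ·
  (0,6): δ = 71.88°  ·
  (0,7): δ = 129.69°  ·
  (1,2): δ = 129.40°  ·
  (1,3): δ = 57.20°  ·
  (1,4): δ = 17.33°  ✓
  (1,5): δ = 8.17°  ✓
  (1,6): δ = 36.11°  ·
  (1,7): δ = 93.92°  ·
  (2,3): δ = 107.80°  ·
  (2,4): δ = 67.93°  ·
  (2,5): δ = 42.43°  ·
  (2,6): δ = 14.49°  ✓
  (2,7): δ = 43.32°  ·
  (3,4): δ = 140.13°  ·
  (3,5): δ = 114.63°  ·
  (3,6): δ = 86.69°  ·
  (3,7): δ = 28.88°  ·
  (4,5): δ = 154.49°  ·
  (4,6): δ = 126.56°  ·
  (4,7): δ = 68.75°  ·
  (5,6): δ = 152.06°  ·
  (5,7): δ = 94.26°  ·
  (6,7): δ = 122.19°  ·
antipodal pairs: 5

count = 5; pairs: (0,3), (0,4), (1,4), (1,5), (2,6)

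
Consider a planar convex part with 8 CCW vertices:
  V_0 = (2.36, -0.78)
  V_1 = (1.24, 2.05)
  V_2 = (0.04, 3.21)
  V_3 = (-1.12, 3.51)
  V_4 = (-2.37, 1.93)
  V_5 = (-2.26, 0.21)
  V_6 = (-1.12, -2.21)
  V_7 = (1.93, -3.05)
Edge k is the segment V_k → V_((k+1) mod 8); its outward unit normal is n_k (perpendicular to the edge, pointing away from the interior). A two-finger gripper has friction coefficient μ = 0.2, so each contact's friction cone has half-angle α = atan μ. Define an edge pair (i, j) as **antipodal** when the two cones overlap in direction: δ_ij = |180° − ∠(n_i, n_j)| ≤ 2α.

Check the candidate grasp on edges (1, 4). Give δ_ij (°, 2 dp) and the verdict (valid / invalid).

δ = 42.31°, invalid

α = atan 0.2 = 11.31°;  2α = 22.62°
edge 1: e_1 = (-1.20, +1.16);  n_1 = (+0.6950, +0.7190)
edge 4: e_4 = (+0.11, -1.72);  n_4 = (-0.9980, -0.0638)
∠(n_1, n_4) = 137.69°
δ = |180° − 137.69°| = 42.31°
42.31° > 2α = 22.62°  →  invalid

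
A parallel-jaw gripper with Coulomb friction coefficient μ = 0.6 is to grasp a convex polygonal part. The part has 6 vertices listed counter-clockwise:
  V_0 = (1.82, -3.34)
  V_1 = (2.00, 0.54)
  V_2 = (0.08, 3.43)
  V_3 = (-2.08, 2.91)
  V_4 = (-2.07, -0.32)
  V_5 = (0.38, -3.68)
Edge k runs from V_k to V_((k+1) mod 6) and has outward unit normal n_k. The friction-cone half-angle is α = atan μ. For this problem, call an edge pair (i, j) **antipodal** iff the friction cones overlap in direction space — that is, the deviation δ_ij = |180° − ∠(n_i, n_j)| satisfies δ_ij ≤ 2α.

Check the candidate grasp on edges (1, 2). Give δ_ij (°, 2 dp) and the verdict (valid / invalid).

α = atan 0.6 = 30.96°;  2α = 61.93°
edge 1: e_1 = (-1.92, +2.89);  n_1 = (+0.8329, +0.5534)
edge 2: e_2 = (-2.16, -0.52);  n_2 = (-0.2341, +0.9722)
∠(n_1, n_2) = 69.94°
δ = |180° − 69.94°| = 110.06°
110.06° > 2α = 61.93°  →  invalid

δ = 110.06°, invalid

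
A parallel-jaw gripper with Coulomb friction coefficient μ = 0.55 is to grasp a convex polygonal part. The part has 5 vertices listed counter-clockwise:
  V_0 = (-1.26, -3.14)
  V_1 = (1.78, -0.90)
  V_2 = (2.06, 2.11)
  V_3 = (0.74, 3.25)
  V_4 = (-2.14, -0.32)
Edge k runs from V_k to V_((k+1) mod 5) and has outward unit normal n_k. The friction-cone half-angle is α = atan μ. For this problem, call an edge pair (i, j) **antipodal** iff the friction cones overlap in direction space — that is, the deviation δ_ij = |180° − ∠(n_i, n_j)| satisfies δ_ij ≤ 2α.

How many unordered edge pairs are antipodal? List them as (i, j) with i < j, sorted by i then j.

α = atan 0.55 = 28.81°;  2α = 57.62°
n_0 = (+0.5932, -0.8051)
n_1 = (+0.9957, -0.0926)
n_2 = (+0.6536, +0.7568)
n_3 = (-0.7783, +0.6279)
n_4 = (-0.9546, -0.2979)
  (0,1): δ = 131.70°  ·
  (0,2): δ = 77.20°  ·
  (0,3): δ = 14.72°  ✓
  (0,4): δ = 70.95°  ·
  (1,2): δ = 125.50°  ·
  (1,3): δ = 33.58°  ✓
  (1,4): δ = 22.65°  ✓
  (2,3): δ = 88.08°  ·
  (2,4): δ = 31.85°  ✓
  (3,4): δ = 123.78°  ·
antipodal pairs: 4

count = 4; pairs: (0,3), (1,3), (1,4), (2,4)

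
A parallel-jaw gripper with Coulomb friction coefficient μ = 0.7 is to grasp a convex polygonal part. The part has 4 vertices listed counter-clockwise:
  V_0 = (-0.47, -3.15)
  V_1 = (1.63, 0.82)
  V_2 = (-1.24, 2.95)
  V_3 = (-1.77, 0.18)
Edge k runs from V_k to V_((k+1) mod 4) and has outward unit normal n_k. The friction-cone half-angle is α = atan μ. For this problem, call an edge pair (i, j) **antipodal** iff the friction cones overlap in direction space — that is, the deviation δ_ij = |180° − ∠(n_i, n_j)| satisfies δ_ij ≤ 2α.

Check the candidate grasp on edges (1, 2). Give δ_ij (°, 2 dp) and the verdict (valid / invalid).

δ = 64.25°, valid

α = atan 0.7 = 34.99°;  2α = 69.98°
edge 1: e_1 = (-2.87, +2.13);  n_1 = (+0.5960, +0.8030)
edge 2: e_2 = (-0.53, -2.77);  n_2 = (-0.9822, +0.1879)
∠(n_1, n_2) = 115.75°
δ = |180° − 115.75°| = 64.25°
64.25° ≤ 2α = 69.98°  →  valid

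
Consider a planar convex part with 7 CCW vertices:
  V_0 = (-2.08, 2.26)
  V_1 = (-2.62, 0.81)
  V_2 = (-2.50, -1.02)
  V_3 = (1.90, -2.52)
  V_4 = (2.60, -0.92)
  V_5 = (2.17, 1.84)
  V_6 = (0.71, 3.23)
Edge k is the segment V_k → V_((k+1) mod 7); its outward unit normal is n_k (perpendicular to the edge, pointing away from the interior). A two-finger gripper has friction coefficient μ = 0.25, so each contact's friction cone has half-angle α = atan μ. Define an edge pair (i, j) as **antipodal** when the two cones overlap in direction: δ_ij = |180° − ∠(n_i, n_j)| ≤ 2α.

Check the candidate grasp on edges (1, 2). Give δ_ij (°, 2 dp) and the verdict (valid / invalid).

δ = 112.58°, invalid

α = atan 0.25 = 14.04°;  2α = 28.07°
edge 1: e_1 = (+0.12, -1.83);  n_1 = (-0.9979, -0.0654)
edge 2: e_2 = (+4.40, -1.50);  n_2 = (-0.3227, -0.9465)
∠(n_1, n_2) = 67.42°
δ = |180° − 67.42°| = 112.58°
112.58° > 2α = 28.07°  →  invalid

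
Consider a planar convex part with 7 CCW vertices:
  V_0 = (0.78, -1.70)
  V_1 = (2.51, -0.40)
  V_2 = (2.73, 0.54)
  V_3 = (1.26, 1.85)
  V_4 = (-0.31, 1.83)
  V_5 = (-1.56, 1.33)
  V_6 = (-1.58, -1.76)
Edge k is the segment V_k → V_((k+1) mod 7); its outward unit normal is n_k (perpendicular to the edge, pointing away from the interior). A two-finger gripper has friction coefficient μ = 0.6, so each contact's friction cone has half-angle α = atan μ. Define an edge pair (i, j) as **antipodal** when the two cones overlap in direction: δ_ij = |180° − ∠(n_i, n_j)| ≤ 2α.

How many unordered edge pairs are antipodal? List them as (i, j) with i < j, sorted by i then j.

α = atan 0.6 = 30.96°;  2α = 61.93°
n_0 = (+0.6007, -0.7994)
n_1 = (+0.9737, -0.2279)
n_2 = (+0.6653, +0.7466)
n_3 = (-0.0127, +0.9999)
n_4 = (-0.3714, +0.9285)
n_5 = (-1.0000, +0.0065)
n_6 = (+0.0254, -0.9997)
  (0,1): δ = 140.10°  ·
  (0,2): δ = 78.63°  ·
  (0,3): δ = 36.19°  ✓
  (0,4): δ = 15.12°  ✓
  (0,5): δ = 52.71°  ✓
  (0,6): δ = 144.53°  ·
  (1,2): δ = 118.53°  ·
  (1,3): δ = 76.10°  ·
  (1,4): δ = 55.03°  ✓
  (1,5): δ = 12.80°  ✓
  (1,6): δ = 104.63°  ·
  (2,3): δ = 137.56°  ·
  (2,4): δ = 116.49°  ·
  (2,5): δ = 48.66°  ✓
  (2,6): δ = 43.16°  ✓
  (3,4): δ = 158.93°  ·
  (3,5): δ = 91.10°  ·
  (3,6): δ = 0.73°  ✓
  (4,5): δ = 112.17°  ·
  (4,6): δ = 20.35°  ✓
  (5,6): δ = 88.17°  ·
antipodal pairs: 9

count = 9; pairs: (0,3), (0,4), (0,5), (1,4), (1,5), (2,5), (2,6), (3,6), (4,6)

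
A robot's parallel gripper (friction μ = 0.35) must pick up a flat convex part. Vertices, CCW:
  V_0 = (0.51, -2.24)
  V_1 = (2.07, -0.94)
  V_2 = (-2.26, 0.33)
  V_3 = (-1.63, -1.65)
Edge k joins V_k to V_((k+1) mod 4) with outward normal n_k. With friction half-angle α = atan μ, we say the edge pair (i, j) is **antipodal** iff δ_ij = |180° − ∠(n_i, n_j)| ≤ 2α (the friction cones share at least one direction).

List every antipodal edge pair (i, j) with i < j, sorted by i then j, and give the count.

α = atan 0.35 = 19.29°;  2α = 38.58°
n_0 = (+0.6402, -0.7682)
n_1 = (+0.2814, +0.9596)
n_2 = (-0.9529, -0.3032)
n_3 = (-0.2658, -0.9640)
  (0,1): δ = 56.15°  ·
  (0,2): δ = 67.84°  ·
  (0,3): δ = 124.78°  ·
  (1,2): δ = 56.00°  ·
  (1,3): δ = 0.93°  ✓
  (2,3): δ = 123.06°  ·
antipodal pairs: 1

count = 1; pairs: (1,3)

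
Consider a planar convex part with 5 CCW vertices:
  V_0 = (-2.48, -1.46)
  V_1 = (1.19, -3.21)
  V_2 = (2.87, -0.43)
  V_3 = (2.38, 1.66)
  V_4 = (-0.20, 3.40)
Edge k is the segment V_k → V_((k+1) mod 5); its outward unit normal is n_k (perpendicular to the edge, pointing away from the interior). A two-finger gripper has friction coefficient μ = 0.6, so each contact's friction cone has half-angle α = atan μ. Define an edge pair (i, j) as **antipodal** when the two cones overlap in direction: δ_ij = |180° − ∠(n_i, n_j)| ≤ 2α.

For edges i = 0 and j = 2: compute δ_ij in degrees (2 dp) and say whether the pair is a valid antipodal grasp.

α = atan 0.6 = 30.96°;  2α = 61.93°
edge 0: e_0 = (+3.67, -1.75);  n_0 = (-0.4304, -0.9026)
edge 2: e_2 = (-0.49, +2.09);  n_2 = (+0.9736, +0.2283)
∠(n_0, n_2) = 128.69°
δ = |180° − 128.69°| = 51.31°
51.31° ≤ 2α = 61.93°  →  valid

δ = 51.31°, valid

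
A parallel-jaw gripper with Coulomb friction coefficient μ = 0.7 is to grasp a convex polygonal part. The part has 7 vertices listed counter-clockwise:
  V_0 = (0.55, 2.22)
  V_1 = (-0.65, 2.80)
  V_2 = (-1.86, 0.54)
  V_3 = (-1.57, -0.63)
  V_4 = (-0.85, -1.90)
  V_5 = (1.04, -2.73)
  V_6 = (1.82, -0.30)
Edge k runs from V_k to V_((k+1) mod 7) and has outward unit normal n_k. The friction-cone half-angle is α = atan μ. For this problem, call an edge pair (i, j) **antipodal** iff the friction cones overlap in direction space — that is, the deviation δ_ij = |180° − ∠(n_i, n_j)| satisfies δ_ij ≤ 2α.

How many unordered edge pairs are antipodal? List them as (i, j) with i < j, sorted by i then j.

α = atan 0.7 = 34.99°;  2α = 69.98°
n_0 = (+0.4352, +0.9003)
n_1 = (-0.8816, +0.4720)
n_2 = (-0.9706, -0.2406)
n_3 = (-0.8699, -0.4932)
n_4 = (-0.4021, -0.9156)
n_5 = (+0.9522, -0.3056)
n_6 = (+0.8930, +0.4500)
  (0,1): δ = 92.37°  ·
  (0,2): δ = 50.28°  ✓
  (0,3): δ = 34.65°  ✓
  (0,4): δ = 2.09°  ✓
  (0,5): δ = 98.00°  ·
  (0,6): δ = 142.54°  ·
  (1,2): δ = 137.91°  ·
  (1,3): δ = 122.29°  ·
  (1,4): δ = 85.54°  ·
  (1,5): δ = 10.37°  ✓
  (1,6): δ = 54.91°  ✓
  (2,3): δ = 164.37°  ·
  (2,4): δ = 127.63°  ·
  (2,5): δ = 31.72°  ✓
  (2,6): δ = 12.83°  ✓
  (3,4): δ = 143.26°  ·
  (3,5): δ = 47.35°  ✓
  (3,6): δ = 2.80°  ✓
  (4,5): δ = 84.09°  ·
  (4,6): δ = 39.54°  ✓
  (5,6): δ = 135.46°  ·
antipodal pairs: 10

count = 10; pairs: (0,2), (0,3), (0,4), (1,5), (1,6), (2,5), (2,6), (3,5), (3,6), (4,6)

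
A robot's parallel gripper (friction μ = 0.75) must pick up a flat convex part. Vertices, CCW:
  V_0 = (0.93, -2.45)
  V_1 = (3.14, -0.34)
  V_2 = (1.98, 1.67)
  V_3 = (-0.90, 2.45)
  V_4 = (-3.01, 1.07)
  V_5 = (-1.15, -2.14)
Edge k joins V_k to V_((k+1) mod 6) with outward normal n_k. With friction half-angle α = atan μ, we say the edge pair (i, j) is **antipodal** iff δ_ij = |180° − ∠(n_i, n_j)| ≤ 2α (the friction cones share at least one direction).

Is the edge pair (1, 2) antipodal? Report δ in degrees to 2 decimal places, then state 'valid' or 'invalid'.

δ = 135.14°, invalid

α = atan 0.75 = 36.87°;  2α = 73.74°
edge 1: e_1 = (-1.16, +2.01);  n_1 = (+0.8661, +0.4998)
edge 2: e_2 = (-2.88, +0.78);  n_2 = (+0.2614, +0.9652)
∠(n_1, n_2) = 44.86°
δ = |180° − 44.86°| = 135.14°
135.14° > 2α = 73.74°  →  invalid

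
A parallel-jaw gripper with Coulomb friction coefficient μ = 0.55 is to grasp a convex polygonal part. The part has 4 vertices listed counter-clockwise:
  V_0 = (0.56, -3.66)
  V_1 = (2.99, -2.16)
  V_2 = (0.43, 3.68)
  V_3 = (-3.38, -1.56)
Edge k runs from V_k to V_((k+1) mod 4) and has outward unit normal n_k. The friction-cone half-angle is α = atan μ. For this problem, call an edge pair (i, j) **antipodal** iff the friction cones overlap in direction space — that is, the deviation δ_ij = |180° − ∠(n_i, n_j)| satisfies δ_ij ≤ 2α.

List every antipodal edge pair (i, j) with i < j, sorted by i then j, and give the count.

count = 2; pairs: (0,2), (1,3)

α = atan 0.55 = 28.81°;  2α = 57.62°
n_0 = (+0.5253, -0.8509)
n_1 = (+0.9159, +0.4015)
n_2 = (-0.8088, +0.5881)
n_3 = (-0.4704, -0.8825)
  (0,1): δ = 98.02°  ·
  (0,2): δ = 22.29°  ✓
  (0,3): δ = 120.26°  ·
  (1,2): δ = 59.69°  ·
  (1,3): δ = 38.27°  ✓
  (2,3): δ = 82.04°  ·
antipodal pairs: 2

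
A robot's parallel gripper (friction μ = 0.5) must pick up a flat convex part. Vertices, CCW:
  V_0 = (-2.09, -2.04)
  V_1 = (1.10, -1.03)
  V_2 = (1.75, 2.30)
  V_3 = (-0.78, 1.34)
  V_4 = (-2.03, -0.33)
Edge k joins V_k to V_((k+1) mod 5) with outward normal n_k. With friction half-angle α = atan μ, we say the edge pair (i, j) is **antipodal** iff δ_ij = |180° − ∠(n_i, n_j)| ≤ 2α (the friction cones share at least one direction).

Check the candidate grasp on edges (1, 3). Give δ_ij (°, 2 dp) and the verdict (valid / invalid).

α = atan 0.5 = 26.57°;  2α = 53.13°
edge 1: e_1 = (+0.65, +3.33);  n_1 = (+0.9815, -0.1916)
edge 3: e_3 = (-1.25, -1.67);  n_3 = (-0.8006, +0.5992)
∠(n_1, n_3) = 154.23°
δ = |180° − 154.23°| = 25.77°
25.77° ≤ 2α = 53.13°  →  valid

δ = 25.77°, valid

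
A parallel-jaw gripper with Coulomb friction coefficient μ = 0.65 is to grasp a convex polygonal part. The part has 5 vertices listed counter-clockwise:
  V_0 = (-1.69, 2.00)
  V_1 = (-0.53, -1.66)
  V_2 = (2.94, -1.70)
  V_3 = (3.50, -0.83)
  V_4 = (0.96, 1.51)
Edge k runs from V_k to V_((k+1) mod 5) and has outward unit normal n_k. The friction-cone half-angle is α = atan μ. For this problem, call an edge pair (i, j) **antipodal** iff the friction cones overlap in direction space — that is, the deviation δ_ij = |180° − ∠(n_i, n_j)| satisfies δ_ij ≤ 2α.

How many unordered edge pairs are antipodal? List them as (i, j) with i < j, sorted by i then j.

α = atan 0.65 = 33.02°;  2α = 66.05°
n_0 = (-0.9533, -0.3021)
n_1 = (-0.0115, -0.9999)
n_2 = (+0.8409, -0.5412)
n_3 = (+0.6776, +0.7355)
n_4 = (+0.1818, +0.9833)
  (0,1): δ = 108.25°  ·
  (0,2): δ = 50.35°  ✓
  (0,3): δ = 29.76°  ✓
  (0,4): δ = 61.94°  ✓
  (1,2): δ = 122.11°  ·
  (1,3): δ = 41.99°  ✓
  (1,4): δ = 9.82°  ✓
  (2,3): δ = 99.88°  ·
  (2,4): δ = 67.71°  ·
  (3,4): δ = 147.82°  ·
antipodal pairs: 5

count = 5; pairs: (0,2), (0,3), (0,4), (1,3), (1,4)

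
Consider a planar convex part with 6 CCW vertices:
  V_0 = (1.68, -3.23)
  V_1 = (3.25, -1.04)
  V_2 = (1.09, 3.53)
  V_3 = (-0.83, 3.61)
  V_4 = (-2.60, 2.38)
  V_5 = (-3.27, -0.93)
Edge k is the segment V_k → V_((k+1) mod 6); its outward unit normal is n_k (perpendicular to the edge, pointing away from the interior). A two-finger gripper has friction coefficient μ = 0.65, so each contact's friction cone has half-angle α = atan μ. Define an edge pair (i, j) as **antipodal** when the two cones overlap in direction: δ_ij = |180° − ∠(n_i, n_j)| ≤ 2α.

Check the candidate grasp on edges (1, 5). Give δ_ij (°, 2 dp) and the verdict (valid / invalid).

α = atan 0.65 = 33.02°;  2α = 66.05°
edge 1: e_1 = (-2.16, +4.57);  n_1 = (+0.9041, +0.4273)
edge 5: e_5 = (+4.95, -2.30);  n_5 = (-0.4214, -0.9069)
∠(n_1, n_5) = 140.22°
δ = |180° − 140.22°| = 39.78°
39.78° ≤ 2α = 66.05°  →  valid

δ = 39.78°, valid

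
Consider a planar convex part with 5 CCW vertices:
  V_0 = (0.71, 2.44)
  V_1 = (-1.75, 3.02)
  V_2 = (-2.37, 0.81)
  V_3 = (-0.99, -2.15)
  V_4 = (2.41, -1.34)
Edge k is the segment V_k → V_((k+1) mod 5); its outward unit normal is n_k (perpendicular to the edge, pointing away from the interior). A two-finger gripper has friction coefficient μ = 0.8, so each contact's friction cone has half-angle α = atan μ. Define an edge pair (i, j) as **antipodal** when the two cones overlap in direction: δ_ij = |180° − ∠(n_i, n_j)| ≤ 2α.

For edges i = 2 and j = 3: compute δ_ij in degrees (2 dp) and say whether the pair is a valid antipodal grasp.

α = atan 0.8 = 38.66°;  2α = 77.32°
edge 2: e_2 = (+1.38, -2.96);  n_2 = (-0.9063, -0.4226)
edge 3: e_3 = (+3.40, +0.81);  n_3 = (+0.2317, -0.9728)
∠(n_2, n_3) = 78.40°
δ = |180° − 78.40°| = 101.60°
101.60° > 2α = 77.32°  →  invalid

δ = 101.60°, invalid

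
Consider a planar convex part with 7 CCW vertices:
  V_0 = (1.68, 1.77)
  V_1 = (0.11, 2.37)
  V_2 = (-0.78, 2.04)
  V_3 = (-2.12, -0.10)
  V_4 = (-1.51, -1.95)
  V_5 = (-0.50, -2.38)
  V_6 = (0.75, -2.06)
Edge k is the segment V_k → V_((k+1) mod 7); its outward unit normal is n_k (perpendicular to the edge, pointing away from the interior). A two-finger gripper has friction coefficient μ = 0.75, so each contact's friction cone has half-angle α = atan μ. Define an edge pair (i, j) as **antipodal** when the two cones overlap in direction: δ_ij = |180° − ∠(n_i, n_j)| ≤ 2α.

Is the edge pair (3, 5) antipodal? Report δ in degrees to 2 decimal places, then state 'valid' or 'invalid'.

α = atan 0.75 = 36.87°;  2α = 73.74°
edge 3: e_3 = (+0.61, -1.85);  n_3 = (-0.9497, -0.3131)
edge 5: e_5 = (+1.25, +0.32);  n_5 = (+0.2480, -0.9688)
∠(n_3, n_5) = 86.11°
δ = |180° − 86.11°| = 93.89°
93.89° > 2α = 73.74°  →  invalid

δ = 93.89°, invalid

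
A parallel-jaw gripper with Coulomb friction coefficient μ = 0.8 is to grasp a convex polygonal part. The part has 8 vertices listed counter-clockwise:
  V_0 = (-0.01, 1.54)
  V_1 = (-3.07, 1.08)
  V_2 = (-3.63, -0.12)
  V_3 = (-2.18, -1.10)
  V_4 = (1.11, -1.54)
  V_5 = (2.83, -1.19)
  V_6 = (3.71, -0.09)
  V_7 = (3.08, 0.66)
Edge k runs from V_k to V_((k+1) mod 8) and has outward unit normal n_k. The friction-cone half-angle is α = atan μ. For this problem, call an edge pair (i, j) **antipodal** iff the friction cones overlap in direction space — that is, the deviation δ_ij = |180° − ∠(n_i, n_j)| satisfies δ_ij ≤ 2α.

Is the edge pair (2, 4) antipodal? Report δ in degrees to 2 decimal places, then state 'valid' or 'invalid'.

δ = 134.44°, invalid

α = atan 0.8 = 38.66°;  2α = 77.32°
edge 2: e_2 = (+1.45, -0.98);  n_2 = (-0.5600, -0.8285)
edge 4: e_4 = (+1.72, +0.35);  n_4 = (+0.1994, -0.9799)
∠(n_2, n_4) = 45.56°
δ = |180° − 45.56°| = 134.44°
134.44° > 2α = 77.32°  →  invalid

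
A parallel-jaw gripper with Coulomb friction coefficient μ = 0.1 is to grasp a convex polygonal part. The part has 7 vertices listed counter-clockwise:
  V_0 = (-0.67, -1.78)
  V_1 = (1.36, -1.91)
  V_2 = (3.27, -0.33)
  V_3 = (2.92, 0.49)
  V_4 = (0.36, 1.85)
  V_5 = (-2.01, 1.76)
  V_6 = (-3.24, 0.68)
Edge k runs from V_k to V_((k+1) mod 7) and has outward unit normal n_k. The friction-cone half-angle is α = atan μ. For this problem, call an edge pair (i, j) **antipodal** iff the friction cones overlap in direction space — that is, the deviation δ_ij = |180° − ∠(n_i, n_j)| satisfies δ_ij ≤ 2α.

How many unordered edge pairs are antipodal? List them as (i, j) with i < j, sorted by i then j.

α = atan 0.1 = 5.71°;  2α = 11.42°
n_0 = (-0.0639, -0.9980)
n_1 = (+0.6374, -0.7705)
n_2 = (+0.9197, +0.3926)
n_3 = (+0.4692, +0.8831)
n_4 = (-0.0379, +0.9993)
n_5 = (-0.6598, +0.7514)
n_6 = (-0.6915, -0.7224)
  (0,1): δ = 136.74°  ·
  (0,2): δ = 63.22°  ·
  (0,3): δ = 24.32°  ·
  (0,4): δ = 5.84°  ✓
  (0,5): δ = 44.95°  ·
  (0,6): δ = 139.92°  ·
  (1,2): δ = 106.48°  ·
  (1,3): δ = 67.58°  ·
  (1,4): δ = 37.42°  ·
  (1,5): δ = 1.69°  ✓
  (1,6): δ = 96.65°  ·
  (2,3): δ = 141.09°  ·
  (2,4): δ = 110.94°  ·
  (2,5): δ = 71.83°  ·
  (2,6): δ = 23.14°  ·
  (3,4): δ = 149.85°  ·
  (3,5): δ = 110.74°  ·
  (3,6): δ = 15.77°  ·
  (4,5): δ = 140.89°  ·
  (4,6): δ = 45.92°  ·
  (5,6): δ = 85.03°  ·
antipodal pairs: 2

count = 2; pairs: (0,4), (1,5)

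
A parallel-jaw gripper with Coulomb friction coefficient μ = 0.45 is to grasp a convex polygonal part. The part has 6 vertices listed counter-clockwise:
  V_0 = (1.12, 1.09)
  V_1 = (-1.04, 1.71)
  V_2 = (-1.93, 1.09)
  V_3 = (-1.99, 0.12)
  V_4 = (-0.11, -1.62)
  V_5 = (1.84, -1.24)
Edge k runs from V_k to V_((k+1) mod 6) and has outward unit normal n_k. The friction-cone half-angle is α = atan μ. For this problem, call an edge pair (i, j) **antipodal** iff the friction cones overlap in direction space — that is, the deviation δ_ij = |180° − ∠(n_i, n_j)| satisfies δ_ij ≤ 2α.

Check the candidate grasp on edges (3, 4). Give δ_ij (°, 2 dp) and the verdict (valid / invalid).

δ = 126.19°, invalid

α = atan 0.45 = 24.23°;  2α = 48.46°
edge 3: e_3 = (+1.88, -1.74);  n_3 = (-0.6793, -0.7339)
edge 4: e_4 = (+1.95, +0.38);  n_4 = (+0.1913, -0.9815)
∠(n_3, n_4) = 53.81°
δ = |180° − 53.81°| = 126.19°
126.19° > 2α = 48.46°  →  invalid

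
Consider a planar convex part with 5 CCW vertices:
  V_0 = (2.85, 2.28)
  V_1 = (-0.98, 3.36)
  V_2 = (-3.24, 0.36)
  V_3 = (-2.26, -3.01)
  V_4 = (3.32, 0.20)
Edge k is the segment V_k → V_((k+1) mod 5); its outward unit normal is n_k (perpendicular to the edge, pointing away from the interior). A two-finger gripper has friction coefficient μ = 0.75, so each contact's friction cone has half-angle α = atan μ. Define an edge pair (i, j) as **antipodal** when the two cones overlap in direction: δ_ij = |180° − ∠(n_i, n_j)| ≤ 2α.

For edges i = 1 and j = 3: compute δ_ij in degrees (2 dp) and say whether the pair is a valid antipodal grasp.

α = atan 0.75 = 36.87°;  2α = 73.74°
edge 1: e_1 = (-2.26, -3.00);  n_1 = (-0.7987, +0.6017)
edge 3: e_3 = (+5.58, +3.21);  n_3 = (+0.4986, -0.8668)
∠(n_1, n_3) = 156.90°
δ = |180° − 156.90°| = 23.10°
23.10° ≤ 2α = 73.74°  →  valid

δ = 23.10°, valid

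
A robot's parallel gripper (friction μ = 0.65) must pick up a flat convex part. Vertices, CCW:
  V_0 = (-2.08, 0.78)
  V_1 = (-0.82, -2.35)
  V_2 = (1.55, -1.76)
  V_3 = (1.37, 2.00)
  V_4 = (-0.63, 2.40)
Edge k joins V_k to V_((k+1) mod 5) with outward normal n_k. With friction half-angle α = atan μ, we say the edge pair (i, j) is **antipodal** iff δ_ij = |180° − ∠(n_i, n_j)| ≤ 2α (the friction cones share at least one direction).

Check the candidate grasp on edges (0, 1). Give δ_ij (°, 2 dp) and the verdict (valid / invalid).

α = atan 0.65 = 33.02°;  2α = 66.05°
edge 0: e_0 = (+1.26, -3.13);  n_0 = (-0.9277, -0.3734)
edge 1: e_1 = (+2.37, +0.59);  n_1 = (+0.2416, -0.9704)
∠(n_0, n_1) = 82.05°
δ = |180° − 82.05°| = 97.95°
97.95° > 2α = 66.05°  →  invalid

δ = 97.95°, invalid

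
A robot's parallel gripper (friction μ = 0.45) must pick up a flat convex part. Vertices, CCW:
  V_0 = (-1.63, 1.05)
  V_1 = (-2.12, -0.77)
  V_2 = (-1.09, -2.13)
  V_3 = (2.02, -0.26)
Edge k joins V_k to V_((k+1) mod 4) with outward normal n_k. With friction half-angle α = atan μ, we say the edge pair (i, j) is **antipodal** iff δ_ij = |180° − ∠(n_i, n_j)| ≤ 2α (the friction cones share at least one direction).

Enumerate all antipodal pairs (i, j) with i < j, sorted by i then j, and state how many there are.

α = atan 0.45 = 24.23°;  2α = 48.46°
n_0 = (-0.9656, +0.2600)
n_1 = (-0.7972, -0.6037)
n_2 = (+0.5153, -0.8570)
n_3 = (+0.3378, +0.9412)
  (0,1): δ = 127.79°  ·
  (0,2): δ = 43.91°  ✓
  (0,3): δ = 85.33°  ·
  (1,2): δ = 96.12°  ·
  (1,3): δ = 33.12°  ✓
  (2,3): δ = 50.76°  ·
antipodal pairs: 2

count = 2; pairs: (0,2), (1,3)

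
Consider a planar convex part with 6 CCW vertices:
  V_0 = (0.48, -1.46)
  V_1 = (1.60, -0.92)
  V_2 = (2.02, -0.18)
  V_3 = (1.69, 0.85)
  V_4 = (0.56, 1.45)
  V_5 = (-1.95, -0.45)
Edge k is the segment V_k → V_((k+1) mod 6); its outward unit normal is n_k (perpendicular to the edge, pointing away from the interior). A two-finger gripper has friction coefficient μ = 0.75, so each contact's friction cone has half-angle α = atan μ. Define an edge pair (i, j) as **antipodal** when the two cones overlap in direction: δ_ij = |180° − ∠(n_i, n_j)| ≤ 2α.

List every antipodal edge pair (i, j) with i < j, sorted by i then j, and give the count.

count = 7; pairs: (0,3), (0,4), (1,4), (2,4), (2,5), (3,5), (4,5)

α = atan 0.75 = 36.87°;  2α = 73.74°
n_0 = (+0.4343, -0.9008)
n_1 = (+0.8697, -0.4936)
n_2 = (+0.9523, +0.3051)
n_3 = (+0.4690, +0.8832)
n_4 = (-0.6036, +0.7973)
n_5 = (-0.3838, -0.9234)
  (0,1): δ = 145.32°  ·
  (0,2): δ = 97.98°  ·
  (0,3): δ = 53.71°  ✓
  (0,4): δ = 11.38°  ✓
  (0,5): δ = 131.69°  ·
  (1,2): δ = 132.66°  ·
  (1,3): δ = 88.39°  ·
  (1,4): δ = 23.30°  ✓
  (1,5): δ = 97.01°  ·
  (2,3): δ = 135.73°  ·
  (2,4): δ = 70.64°  ✓
  (2,5): δ = 49.67°  ✓
  (3,4): δ = 114.91°  ·
  (3,5): δ = 5.40°  ✓
  (4,5): δ = 59.69°  ✓
antipodal pairs: 7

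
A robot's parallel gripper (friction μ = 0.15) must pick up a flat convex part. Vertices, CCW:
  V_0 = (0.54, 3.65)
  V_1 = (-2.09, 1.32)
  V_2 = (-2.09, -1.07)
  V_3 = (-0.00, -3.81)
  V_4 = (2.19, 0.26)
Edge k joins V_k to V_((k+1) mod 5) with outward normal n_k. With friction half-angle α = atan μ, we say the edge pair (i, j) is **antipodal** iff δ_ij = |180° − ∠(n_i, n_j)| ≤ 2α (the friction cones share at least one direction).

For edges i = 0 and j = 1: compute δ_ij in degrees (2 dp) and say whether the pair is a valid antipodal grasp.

α = atan 0.15 = 8.53°;  2α = 17.06°
edge 0: e_0 = (-2.63, -2.33);  n_0 = (-0.6631, +0.7485)
edge 1: e_1 = (+0.00, -2.39);  n_1 = (-1.0000, -0.0000)
∠(n_0, n_1) = 48.46°
δ = |180° − 48.46°| = 131.54°
131.54° > 2α = 17.06°  →  invalid

δ = 131.54°, invalid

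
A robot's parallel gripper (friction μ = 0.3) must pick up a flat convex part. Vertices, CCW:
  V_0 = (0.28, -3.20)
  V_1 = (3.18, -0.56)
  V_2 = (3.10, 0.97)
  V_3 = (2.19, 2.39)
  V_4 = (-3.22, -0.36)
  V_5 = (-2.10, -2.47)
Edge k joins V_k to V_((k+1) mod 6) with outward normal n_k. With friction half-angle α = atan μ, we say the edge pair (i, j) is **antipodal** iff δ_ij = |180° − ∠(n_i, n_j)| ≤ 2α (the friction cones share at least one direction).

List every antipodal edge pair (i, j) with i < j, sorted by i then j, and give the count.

count = 3; pairs: (0,3), (1,4), (2,4)

α = atan 0.3 = 16.70°;  2α = 33.40°
n_0 = (+0.6732, -0.7395)
n_1 = (+0.9986, +0.0522)
n_2 = (+0.8419, +0.5396)
n_3 = (-0.4531, +0.8914)
n_4 = (-0.8833, -0.4688)
n_5 = (-0.2932, -0.9560)
  (0,1): δ = 129.32°  ·
  (0,2): δ = 99.66°  ·
  (0,3): δ = 15.37°  ✓
  (0,4): δ = 75.65°  ·
  (0,5): δ = 120.64°  ·
  (1,2): δ = 150.34°  ·
  (1,3): δ = 66.05°  ·
  (1,4): δ = 24.97°  ✓
  (1,5): δ = 69.95°  ·
  (2,3): δ = 95.71°  ·
  (2,4): δ = 4.69°  ✓
  (2,5): δ = 40.29°  ·
  (3,4): δ = 88.99°  ·
  (3,5): δ = 44.00°  ·
  (4,5): δ = 135.01°  ·
antipodal pairs: 3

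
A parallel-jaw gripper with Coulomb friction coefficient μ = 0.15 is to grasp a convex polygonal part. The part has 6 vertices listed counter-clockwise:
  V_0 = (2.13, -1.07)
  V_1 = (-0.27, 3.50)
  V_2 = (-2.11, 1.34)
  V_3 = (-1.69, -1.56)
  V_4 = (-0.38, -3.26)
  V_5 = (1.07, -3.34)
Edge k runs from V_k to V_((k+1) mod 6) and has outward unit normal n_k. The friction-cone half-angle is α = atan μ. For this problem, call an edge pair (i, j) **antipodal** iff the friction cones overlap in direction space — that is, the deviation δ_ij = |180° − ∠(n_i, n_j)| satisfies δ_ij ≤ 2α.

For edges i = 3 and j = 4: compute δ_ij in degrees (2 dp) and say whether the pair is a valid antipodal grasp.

δ = 130.78°, invalid

α = atan 0.15 = 8.53°;  2α = 17.06°
edge 3: e_3 = (+1.31, -1.70);  n_3 = (-0.7921, -0.6104)
edge 4: e_4 = (+1.45, -0.08);  n_4 = (-0.0551, -0.9985)
∠(n_3, n_4) = 49.22°
δ = |180° − 49.22°| = 130.78°
130.78° > 2α = 17.06°  →  invalid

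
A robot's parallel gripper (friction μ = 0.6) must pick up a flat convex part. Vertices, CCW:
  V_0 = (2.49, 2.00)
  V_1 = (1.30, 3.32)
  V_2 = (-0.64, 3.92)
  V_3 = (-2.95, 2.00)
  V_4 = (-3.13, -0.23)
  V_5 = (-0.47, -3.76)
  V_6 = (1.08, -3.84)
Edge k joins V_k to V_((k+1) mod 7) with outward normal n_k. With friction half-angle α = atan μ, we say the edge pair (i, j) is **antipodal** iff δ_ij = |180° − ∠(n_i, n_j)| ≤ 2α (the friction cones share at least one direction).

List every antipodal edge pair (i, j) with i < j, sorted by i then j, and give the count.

count = 9; pairs: (0,3), (0,4), (0,5), (1,4), (1,5), (2,5), (2,6), (3,6), (4,6)

α = atan 0.6 = 30.96°;  2α = 61.93°
n_0 = (+0.7427, +0.6696)
n_1 = (+0.2955, +0.9554)
n_2 = (-0.6392, +0.7690)
n_3 = (-0.9968, +0.0805)
n_4 = (-0.7986, -0.6018)
n_5 = (-0.0515, -0.9987)
n_6 = (+0.9721, -0.2347)
  (0,1): δ = 149.22°  ·
  (0,2): δ = 92.30°  ·
  (0,3): δ = 46.65°  ✓
  (0,4): δ = 5.04°  ✓
  (0,5): δ = 45.01°  ✓
  (0,6): δ = 124.39°  ·
  (1,2): δ = 123.08°  ·
  (1,3): δ = 77.43°  ·
  (1,4): δ = 35.81°  ✓
  (1,5): δ = 14.23°  ✓
  (1,6): δ = 93.61°  ·
  (2,3): δ = 134.35°  ·
  (2,4): δ = 92.73°  ·
  (2,5): δ = 42.69°  ✓
  (2,6): δ = 36.69°  ✓
  (3,4): δ = 138.39°  ·
  (3,5): δ = 88.34°  ·
  (3,6): δ = 8.96°  ✓
  (4,5): δ = 129.95°  ·
  (4,6): δ = 50.57°  ✓
  (5,6): δ = 100.62°  ·
antipodal pairs: 9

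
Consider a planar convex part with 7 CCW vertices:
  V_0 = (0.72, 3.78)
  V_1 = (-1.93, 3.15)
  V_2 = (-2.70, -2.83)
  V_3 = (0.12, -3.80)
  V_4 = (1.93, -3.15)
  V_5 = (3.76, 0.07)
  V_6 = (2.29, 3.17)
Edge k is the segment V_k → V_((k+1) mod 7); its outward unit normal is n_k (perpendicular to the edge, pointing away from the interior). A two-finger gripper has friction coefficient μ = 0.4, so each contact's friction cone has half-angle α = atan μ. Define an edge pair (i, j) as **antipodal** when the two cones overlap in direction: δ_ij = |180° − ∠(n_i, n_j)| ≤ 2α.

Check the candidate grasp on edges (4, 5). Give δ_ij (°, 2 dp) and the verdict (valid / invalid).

δ = 125.02°, invalid

α = atan 0.4 = 21.80°;  2α = 43.60°
edge 4: e_4 = (+1.83, +3.22);  n_4 = (+0.8694, -0.4941)
edge 5: e_5 = (-1.47, +3.10);  n_5 = (+0.9036, +0.4285)
∠(n_4, n_5) = 54.98°
δ = |180° − 54.98°| = 125.02°
125.02° > 2α = 43.60°  →  invalid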